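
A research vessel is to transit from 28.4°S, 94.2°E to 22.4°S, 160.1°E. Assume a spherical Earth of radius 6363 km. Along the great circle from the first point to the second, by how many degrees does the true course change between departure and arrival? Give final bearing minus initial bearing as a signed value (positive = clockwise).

Initial bearing θ₁ = atan2(sin Δλ cos φ₂, cos φ₁ sin φ₂ − sin φ₁ cos φ₂ cos Δλ) = 100.45°
Final bearing θ₂ = (initial bearing from the destination back to the start) + 180° = 69.33°
Δθ = θ₂ − θ₁ = -31.1°

-31.1°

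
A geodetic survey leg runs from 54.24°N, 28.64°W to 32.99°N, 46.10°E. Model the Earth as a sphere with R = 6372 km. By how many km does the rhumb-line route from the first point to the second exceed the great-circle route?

Great circle: cos σ = sin φ₁ sin φ₂ + cos φ₁ cos φ₂ cos Δλ,  σ = 0.9633 rad → d_gc = 6137.8 km
Rhumb line: Δψ = -0.5208, q = Δφ/Δψ = 0.7121, d_rh = R√(Δφ²+q²Δλ²) = 6373.6 km
Excess = 6373.6 − 6137.8 = 235.8 ≈ 236 km

236 km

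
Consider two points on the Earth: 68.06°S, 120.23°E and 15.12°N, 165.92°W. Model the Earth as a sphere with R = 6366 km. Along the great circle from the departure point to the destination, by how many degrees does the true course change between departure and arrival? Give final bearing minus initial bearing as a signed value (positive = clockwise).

At departure: θ₁ = atan2(sin Δλ cos φ₂, cos φ₁ sin φ₂ − sin φ₁ cos φ₂ cos Δλ) = 69.51°
At arrival: θ₂ = atan2(sin Δλ cos φ₁, −cos φ₂ sin φ₁ + sin φ₂ cos φ₁ cos Δλ) = 21.26°
Δθ = θ₂ − θ₁ = -48.3°

-48.3°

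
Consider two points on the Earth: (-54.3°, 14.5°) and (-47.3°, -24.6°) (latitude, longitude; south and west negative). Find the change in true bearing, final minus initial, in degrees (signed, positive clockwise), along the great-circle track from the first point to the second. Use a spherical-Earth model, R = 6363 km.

+30.8°

At departure: θ₁ = atan2(sin Δλ cos φ₂, cos φ₁ sin φ₂ − sin φ₁ cos φ₂ cos Δλ) = 269.80°
At arrival: θ₂ = atan2(sin Δλ cos φ₁, −cos φ₂ sin φ₁ + sin φ₂ cos φ₁ cos Δλ) = 300.63°
Δθ = θ₂ − θ₁ = +30.8°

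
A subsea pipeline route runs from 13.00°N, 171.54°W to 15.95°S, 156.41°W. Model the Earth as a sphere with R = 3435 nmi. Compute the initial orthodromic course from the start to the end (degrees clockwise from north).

152.2°

θ = atan2( sin Δλ·cos φ₂ ,  cos φ₁ sin φ₂ − sin φ₁ cos φ₂ cos Δλ )
  = atan2(+0.2510, -0.4765) = 152.23°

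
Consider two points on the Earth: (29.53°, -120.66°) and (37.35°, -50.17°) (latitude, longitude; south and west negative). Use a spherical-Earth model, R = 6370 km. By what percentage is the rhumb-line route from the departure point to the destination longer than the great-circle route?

2.2%

Great circle: σ = 1.0122 rad → d_gc = Rσ = 6447.5 km
Rhumb: Δφ = +0.1365, Δλ = +1.2303, Δψ = +0.1638, q = Δφ/Δψ = 0.8332 → d_rh = R√(Δφ²+q²Δλ²) = 6587.7 km
Excess = (6587.7 − 6447.5) / 6447.5 = 140.2 / 6447.5 = 2.17% ≈ 2.2%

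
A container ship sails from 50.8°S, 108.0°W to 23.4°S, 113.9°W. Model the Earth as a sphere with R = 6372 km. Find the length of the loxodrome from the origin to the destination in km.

3090 km

Δψ = ln[tan(π/4+φ₂/2)/tan(π/4+φ₁/2)] = +0.6123;  Δφ = +0.4782 rad,  Δλ = -0.1030 rad
q = Δφ/Δψ = 0.7810
d = R·√(Δφ² + q²Δλ²) = 6372·0.48494 = 3090 km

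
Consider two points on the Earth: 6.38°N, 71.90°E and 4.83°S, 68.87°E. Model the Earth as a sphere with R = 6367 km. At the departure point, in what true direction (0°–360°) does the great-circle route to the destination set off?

195.2°

N = sin Δλ·cos φ₂ = -0.0527;  D = cos φ₁ sin φ₂ − sin φ₁ cos φ₂ cos Δλ = -0.1943
initial course = atan2(N, D) = 195.17°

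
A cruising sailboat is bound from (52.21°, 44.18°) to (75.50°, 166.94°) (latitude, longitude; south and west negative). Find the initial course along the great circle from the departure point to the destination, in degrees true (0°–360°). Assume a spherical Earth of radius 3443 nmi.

θ = atan2( sin Δλ·cos φ₂ ,  cos φ₁ sin φ₂ − sin φ₁ cos φ₂ cos Δλ )
  = atan2(+0.2106, +0.7003) = 16.73°

16.7°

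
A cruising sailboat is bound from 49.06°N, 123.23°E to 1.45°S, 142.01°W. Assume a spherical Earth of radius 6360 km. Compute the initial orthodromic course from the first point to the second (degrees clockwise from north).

87.4°

θ = atan2( sin Δλ·cos φ₂ ,  cos φ₁ sin φ₂ − sin φ₁ cos φ₂ cos Δλ )
  = atan2(+0.9962, +0.0461) = 87.35°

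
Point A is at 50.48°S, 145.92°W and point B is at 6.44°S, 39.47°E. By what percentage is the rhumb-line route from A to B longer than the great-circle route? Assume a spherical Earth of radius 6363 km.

25.1%

Great circle: σ = 2.1448 rad → d_gc = Rσ = 13647.5 km
Rhumb: Δφ = +0.7686, Δλ = -3.0475, Δψ = +0.9111, q = Δφ/Δψ = 0.8436 → d_rh = R√(Δφ²+q²Δλ²) = 17074.1 km
Excess = (17074.1 − 13647.5) / 13647.5 = 3426.6 / 13647.5 = 25.11% ≈ 25.1%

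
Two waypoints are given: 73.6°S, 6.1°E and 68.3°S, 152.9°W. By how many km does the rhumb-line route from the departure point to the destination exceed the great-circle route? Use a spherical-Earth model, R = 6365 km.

Great circle: cos σ = sin φ₁ sin φ₂ + cos φ₁ cos φ₂ cos Δλ,  σ = 0.6537 rad → d_gc = 4160.5 km
Rhumb line: Δψ = +0.2852, q = Δφ/Δψ = 0.3243, d_rh = R√(Δφ²+q²Δλ²) = 5758.6 km
Excess = 5758.6 − 4160.5 = 1598.1 ≈ 1598 km

1598 km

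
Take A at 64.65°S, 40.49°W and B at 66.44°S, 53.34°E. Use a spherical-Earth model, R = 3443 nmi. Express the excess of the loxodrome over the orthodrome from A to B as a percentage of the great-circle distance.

Great circle: σ = 0.6147 rad → d_gc = Rσ = 2116.4 nmi
Rhumb: Δφ = -0.0312, Δλ = +1.6376, Δψ = -0.0755, q = Δφ/Δψ = 0.4138 → d_rh = R√(Δφ²+q²Δλ²) = 2335.6 nmi
Excess = (2335.6 − 2116.4) / 2116.4 = 219.2 / 2116.4 = 10.36% ≈ 10.4%

10.4%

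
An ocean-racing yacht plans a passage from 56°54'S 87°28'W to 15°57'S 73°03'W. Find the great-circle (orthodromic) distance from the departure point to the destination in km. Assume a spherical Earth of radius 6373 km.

4713 km

Haversine: a = sin²(Δφ/2)+cos φ₁ cos φ₂ sin²(Δλ/2) = 0.13063;  σ = 2·atan2(√a,√(1−a))
σ = 42.375° → d = Rσ = 6373·0.73959 = 4713 km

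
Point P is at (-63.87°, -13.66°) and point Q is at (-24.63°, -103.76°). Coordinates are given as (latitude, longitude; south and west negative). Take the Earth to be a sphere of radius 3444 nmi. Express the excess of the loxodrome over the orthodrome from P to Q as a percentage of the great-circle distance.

Great circle: σ = 1.1881 rad → d_gc = Rσ = 4091.7 nmi
Rhumb: Δφ = +0.6849, Δλ = -1.5725, Δψ = +1.0170, q = Δφ/Δψ = 0.6734 → d_rh = R√(Δφ²+q²Δλ²) = 4343.4 nmi
Excess = (4343.4 − 4091.7) / 4091.7 = 251.7 / 4091.7 = 6.151% ≈ 6.2%

6.2%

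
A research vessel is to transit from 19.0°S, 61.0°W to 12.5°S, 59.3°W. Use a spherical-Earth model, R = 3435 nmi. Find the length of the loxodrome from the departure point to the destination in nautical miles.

Rhumb course C = atan2(Δλ, Δψ) with Δψ = ln[tan(π/4+φ₂/2)/tan(π/4+φ₁/2)] = +0.1179, Δλ = +0.0297 → C = 14.12°
d = R·|Δφ| / |cos C| = 3435·0.11345 / 0.96978 = 402 nmi

402 nmi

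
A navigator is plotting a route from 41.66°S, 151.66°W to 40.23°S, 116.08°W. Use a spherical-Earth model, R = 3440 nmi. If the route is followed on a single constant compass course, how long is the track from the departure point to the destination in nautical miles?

Δψ = ln[tan(π/4+φ₂/2)/tan(π/4+φ₁/2)] = +0.0330;  Δφ = +0.0250 rad,  Δλ = +0.6210 rad
q = Δφ/Δψ = 0.7553
d = R·√(Δφ² + q²Δλ²) = 3440·0.46969 = 1616 nmi

1616 nmi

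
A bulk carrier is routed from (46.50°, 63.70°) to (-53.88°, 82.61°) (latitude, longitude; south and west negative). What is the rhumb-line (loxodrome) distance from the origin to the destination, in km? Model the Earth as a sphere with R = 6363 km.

11293 km

Δψ = ln[tan(π/4+φ₂/2)/tan(π/4+φ₁/2)] = -2.0395;  Δφ = -1.7520 rad,  Δλ = +0.3300 rad
q = Δφ/Δψ = 0.8590
d = R·√(Δφ² + q²Δλ²) = 6363·1.77475 = 11293 km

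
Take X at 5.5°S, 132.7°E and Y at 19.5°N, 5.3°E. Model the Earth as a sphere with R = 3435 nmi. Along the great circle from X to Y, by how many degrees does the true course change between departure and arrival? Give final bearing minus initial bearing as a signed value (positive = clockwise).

-28.3°

Initial bearing θ₁ = atan2(sin Δλ cos φ₂, cos φ₁ sin φ₂ − sin φ₁ cos φ₂ cos Δλ) = 290.33°
Final bearing θ₂ = (initial bearing from the destination back to the start) + 180° = 261.98°
Δθ = θ₂ − θ₁ = -28.3°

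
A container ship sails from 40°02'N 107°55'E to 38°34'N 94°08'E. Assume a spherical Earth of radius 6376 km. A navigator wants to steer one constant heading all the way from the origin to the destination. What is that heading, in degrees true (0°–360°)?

262.2°

Meridional parts: M(φ₁)=+0.7637, M(φ₂)=+0.7306 → ΔM = -0.0331;  Δλ = -0.2406 rad
tan C = Δλ / ΔM = +7.2719 → C = 262.17°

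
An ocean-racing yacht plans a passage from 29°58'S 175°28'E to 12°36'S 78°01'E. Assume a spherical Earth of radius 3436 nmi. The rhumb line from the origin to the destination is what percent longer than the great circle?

Great circle: σ = 1.5715 rad → d_gc = Rσ = 5399.5 nmi
Rhumb: Δφ = +0.3031, Δλ = -1.7008, Δψ = +0.3269, q = Δφ/Δψ = 0.9271 → d_rh = R√(Δφ²+q²Δλ²) = 5517.4 nmi
Excess = (5517.4 − 5399.5) / 5399.5 = 117.9 / 5399.5 = 2.18% ≈ 2.2%

2.2%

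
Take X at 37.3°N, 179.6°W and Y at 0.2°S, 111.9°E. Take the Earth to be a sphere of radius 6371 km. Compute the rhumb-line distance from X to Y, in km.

8200 km

Rhumb course C = atan2(Δλ, Δψ) with Δψ = ln[tan(π/4+φ₂/2)/tan(π/4+φ₁/2)] = -0.7060, Δλ = -1.1956 → C = 239.44°
d = R·|Δφ| / |cos C| = 6371·0.65450 / 0.50851 = 8200 km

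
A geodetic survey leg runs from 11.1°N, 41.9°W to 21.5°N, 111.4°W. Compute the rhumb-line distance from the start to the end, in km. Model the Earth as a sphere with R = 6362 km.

Δψ = ln[tan(π/4+φ₂/2)/tan(π/4+φ₁/2)] = +0.1894;  Δφ = +0.1815 rad,  Δλ = -1.2130 rad
q = Δφ/Δψ = 0.9583
d = R·√(Δφ² + q²Δλ²) = 6362·1.17646 = 7485 km

7485 km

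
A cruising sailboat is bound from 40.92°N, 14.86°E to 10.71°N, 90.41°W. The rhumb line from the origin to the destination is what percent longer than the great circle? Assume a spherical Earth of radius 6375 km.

3.9%

Great circle: σ = 1.6447 rad → d_gc = Rσ = 10484.8 km
Rhumb: Δφ = -0.5273, Δλ = -1.8373, Δψ = -0.5960, q = Δφ/Δψ = 0.8847 → d_rh = R√(Δφ²+q²Δλ²) = 10893.7 km
Excess = (10893.7 − 10484.8) / 10484.8 = 408.9 / 10484.8 = 3.90% ≈ 3.9%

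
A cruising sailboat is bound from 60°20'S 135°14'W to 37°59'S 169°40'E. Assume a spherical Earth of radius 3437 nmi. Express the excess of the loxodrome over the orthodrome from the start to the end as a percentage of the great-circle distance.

2.4%

Great circle: σ = 0.7106 rad → d_gc = Rσ = 2442.4 nmi
Rhumb: Δφ = +0.3901, Δλ = -0.9617, Δψ = +0.6110, q = Δφ/Δψ = 0.6384 → d_rh = R√(Δφ²+q²Δλ²) = 2500.0 nmi
Excess = (2500.0 − 2442.4) / 2442.4 = 57.6 / 2442.4 = 2.36% ≈ 2.4%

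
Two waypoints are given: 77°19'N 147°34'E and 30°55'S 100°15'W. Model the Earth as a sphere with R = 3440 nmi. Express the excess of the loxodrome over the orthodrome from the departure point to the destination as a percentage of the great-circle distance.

Great circle: σ = 2.1802 rad → d_gc = Rσ = 7499.9 nmi
Rhumb: Δφ = -1.8890, Δλ = +1.9580, Δψ = -2.7649, q = Δφ/Δψ = 0.6832 → d_rh = R√(Δφ²+q²Δλ²) = 7962.7 nmi
Excess = (7962.7 − 7499.9) / 7499.9 = 462.8 / 7499.9 = 6.17% ≈ 6.2%

6.2%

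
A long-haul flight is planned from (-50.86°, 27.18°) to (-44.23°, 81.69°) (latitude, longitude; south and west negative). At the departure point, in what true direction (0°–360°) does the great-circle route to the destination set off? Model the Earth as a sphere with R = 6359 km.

101.4°

θ = atan2( sin Δλ·cos φ₂ ,  cos φ₁ sin φ₂ − sin φ₁ cos φ₂ cos Δλ )
  = atan2(+0.5834, -0.1176) = 101.40°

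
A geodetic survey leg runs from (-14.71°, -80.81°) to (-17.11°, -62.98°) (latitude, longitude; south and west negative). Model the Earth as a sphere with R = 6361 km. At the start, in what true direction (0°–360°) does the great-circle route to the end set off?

θ = atan2( sin Δλ·cos φ₂ ,  cos φ₁ sin φ₂ − sin φ₁ cos φ₂ cos Δλ )
  = atan2(+0.2926, -0.0535) = 100.37°

100.4°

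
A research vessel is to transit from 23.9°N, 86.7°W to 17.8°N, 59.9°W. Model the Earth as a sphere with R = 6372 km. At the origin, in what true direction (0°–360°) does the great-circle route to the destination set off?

98.6°

N = sin Δλ·cos φ₂ = +0.4293;  D = cos φ₁ sin φ₂ − sin φ₁ cos φ₂ cos Δλ = -0.0648
initial course = atan2(N, D) = 98.59°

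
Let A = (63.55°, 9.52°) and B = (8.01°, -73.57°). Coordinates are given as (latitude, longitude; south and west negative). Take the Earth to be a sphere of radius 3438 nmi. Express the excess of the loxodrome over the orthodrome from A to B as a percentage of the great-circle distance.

4.0%

Great circle: σ = 1.3920 rad → d_gc = Rσ = 4785.8 nmi
Rhumb: Δφ = -0.9694, Δλ = -1.4502, Δψ = -1.3079, q = Δφ/Δψ = 0.7412 → d_rh = R√(Δφ²+q²Δλ²) = 4976.1 nmi
Excess = (4976.1 − 4785.8) / 4785.8 = 190.3 / 4785.8 = 3.98% ≈ 4.0%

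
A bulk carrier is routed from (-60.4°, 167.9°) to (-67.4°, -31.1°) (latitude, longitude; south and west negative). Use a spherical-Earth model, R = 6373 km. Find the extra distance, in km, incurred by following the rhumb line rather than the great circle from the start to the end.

2149 km

Great circle: cos σ = sin φ₁ sin φ₂ + cos φ₁ cos φ₂ cos Δλ,  σ = 0.8979 rad → d_gc = 5722.4 km
Rhumb line: Δψ = -0.2793, q = Δφ/Δψ = 0.4374, d_rh = R√(Δφ²+q²Δλ²) = 7871.1 km
Excess = 7871.1 − 5722.4 = 2148.7 ≈ 2149 km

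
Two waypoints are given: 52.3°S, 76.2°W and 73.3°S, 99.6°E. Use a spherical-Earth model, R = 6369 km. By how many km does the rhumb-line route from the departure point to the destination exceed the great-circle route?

Great circle: cos σ = sin φ₁ sin φ₂ + cos φ₁ cos φ₂ cos Δλ,  σ = 0.9489 rad → d_gc = 6043.4 km
Rhumb line: Δψ = -0.8442, q = Δφ/Δψ = 0.4342, d_rh = R√(Δφ²+q²Δλ²) = 8800.1 km
Excess = 8800.1 − 6043.4 = 2756.7 ≈ 2757 km

2757 km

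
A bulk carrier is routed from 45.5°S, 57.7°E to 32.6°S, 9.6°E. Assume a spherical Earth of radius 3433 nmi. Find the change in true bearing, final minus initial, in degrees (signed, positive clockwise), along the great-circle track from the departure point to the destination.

+31.6°

Initial bearing θ₁ = atan2(sin Δλ cos φ₂, cos φ₁ sin φ₂ − sin φ₁ cos φ₂ cos Δλ) = 272.16°
Final bearing θ₂ = (initial bearing from the destination back to the start) + 180° = 303.76°
Δθ = θ₂ − θ₁ = +31.6°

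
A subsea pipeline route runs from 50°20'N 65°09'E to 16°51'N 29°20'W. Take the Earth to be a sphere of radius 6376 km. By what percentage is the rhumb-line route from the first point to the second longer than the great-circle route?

4.6%

Great circle: σ = 1.3945 rad → d_gc = Rσ = 8891.4 km
Rhumb: Δφ = -0.5844, Δλ = -1.6490, Δψ = -0.7213, q = Δφ/Δψ = 0.8101 → d_rh = R√(Δφ²+q²Δλ²) = 9297.4 km
Excess = (9297.4 − 8891.4) / 8891.4 = 406.0 / 8891.4 = 4.57% ≈ 4.6%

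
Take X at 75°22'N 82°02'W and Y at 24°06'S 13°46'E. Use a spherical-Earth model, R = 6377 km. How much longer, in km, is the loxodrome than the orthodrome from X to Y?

Great circle: cos σ = sin φ₁ sin φ₂ + cos φ₁ cos φ₂ cos Δλ,  σ = 2.0025 rad → d_gc = 12769.740 km
Rhumb line: Δψ = -2.4862, q = Δφ/Δψ = 0.6983, d_rh = R√(Δφ²+q²Δλ²) = 13341.244 km
Excess = 13341.244 − 12769.740 = 571.504 ≈ 572 km

572 km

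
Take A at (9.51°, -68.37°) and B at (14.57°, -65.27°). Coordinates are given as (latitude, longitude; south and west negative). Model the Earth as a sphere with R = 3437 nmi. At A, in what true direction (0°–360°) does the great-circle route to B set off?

30.6°

θ = atan2( sin Δλ·cos φ₂ ,  cos φ₁ sin φ₂ − sin φ₁ cos φ₂ cos Δλ )
  = atan2(+0.0523, +0.0884) = 30.62°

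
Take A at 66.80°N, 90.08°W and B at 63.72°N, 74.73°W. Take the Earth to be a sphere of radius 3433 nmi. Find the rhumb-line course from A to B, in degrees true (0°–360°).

115.6°

Δψ = ln[tan(π/4+φ₂/2)/tan(π/4+φ₁/2)] = -0.1286
Δλ = +0.2679 rad (taken the short way round)
course = atan2(Δλ, Δψ) = 115.64°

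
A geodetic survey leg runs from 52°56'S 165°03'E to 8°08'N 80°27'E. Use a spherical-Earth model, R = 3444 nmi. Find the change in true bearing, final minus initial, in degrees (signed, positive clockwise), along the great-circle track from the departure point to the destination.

At departure: θ₁ = atan2(sin Δλ cos φ₂, cos φ₁ sin φ₂ − sin φ₁ cos φ₂ cos Δλ) = 279.20°
At arrival: θ₂ = atan2(sin Δλ cos φ₁, −cos φ₂ sin φ₁ + sin φ₂ cos φ₁ cos Δλ) = 323.06°
Δθ = θ₂ − θ₁ = +43.9°

+43.9°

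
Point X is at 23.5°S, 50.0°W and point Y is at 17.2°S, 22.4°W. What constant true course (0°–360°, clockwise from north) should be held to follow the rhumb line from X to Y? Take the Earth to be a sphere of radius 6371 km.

76.3°

Meridional parts: M(φ₁)=-0.4222, M(φ₂)=-0.3048 → ΔM = +0.1174;  Δλ = +0.4817 rad
tan C = Δλ / ΔM = +4.1049 → C = 76.31°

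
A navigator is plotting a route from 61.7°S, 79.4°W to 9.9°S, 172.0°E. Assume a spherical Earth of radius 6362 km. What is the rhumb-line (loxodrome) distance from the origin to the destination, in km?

Δψ = ln[tan(π/4+φ₂/2)/tan(π/4+φ₁/2)] = +1.2042;  Δφ = +0.9041 rad,  Δλ = -1.8954 rad
q = Δφ/Δψ = 0.7508
d = R·√(Δφ² + q²Δλ²) = 6362·1.68591 = 10726 km

10726 km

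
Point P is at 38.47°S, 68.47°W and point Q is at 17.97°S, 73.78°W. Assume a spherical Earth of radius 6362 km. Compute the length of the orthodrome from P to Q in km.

Haversine: a = sin²(Δφ/2)+cos φ₁ cos φ₂ sin²(Δλ/2) = 0.03326;  σ = 2·atan2(√a,√(1−a))
σ = 21.017° → d = Rσ = 6362·0.36681 = 2334 km

2334 km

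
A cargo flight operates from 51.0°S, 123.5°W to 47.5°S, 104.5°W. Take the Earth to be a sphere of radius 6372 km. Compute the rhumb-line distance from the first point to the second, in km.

1432 km

Δψ = ln[tan(π/4+φ₂/2)/tan(π/4+φ₁/2)] = +0.0936;  Δφ = +0.0611 rad,  Δλ = +0.3316 rad
q = Δφ/Δψ = 0.6524
d = R·√(Δφ² + q²Δλ²) = 6372·0.22480 = 1432 km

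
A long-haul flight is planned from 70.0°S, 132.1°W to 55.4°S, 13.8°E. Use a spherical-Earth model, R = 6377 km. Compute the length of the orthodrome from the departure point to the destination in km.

5812 km

Haversine: a = sin²(Δφ/2)+cos φ₁ cos φ₂ sin²(Δλ/2) = 0.19366;  σ = 2·atan2(√a,√(1−a))
σ = 52.217° → d = Rσ = 6377·0.91136 = 5812 km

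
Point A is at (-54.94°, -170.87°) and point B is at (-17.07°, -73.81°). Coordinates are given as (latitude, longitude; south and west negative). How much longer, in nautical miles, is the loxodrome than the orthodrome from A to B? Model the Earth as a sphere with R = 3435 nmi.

263 nmi

Great circle: cos σ = sin φ₁ sin φ₂ + cos φ₁ cos φ₂ cos Δλ,  σ = 1.3971 rad → d_gc = 4799.2 nmi
Rhumb line: Δψ = +0.8500, q = Δφ/Δψ = 0.7776, d_rh = R√(Δφ²+q²Δλ²) = 5062.6 nmi
Excess = 5062.6 − 4799.2 = 263.4 ≈ 263 nmi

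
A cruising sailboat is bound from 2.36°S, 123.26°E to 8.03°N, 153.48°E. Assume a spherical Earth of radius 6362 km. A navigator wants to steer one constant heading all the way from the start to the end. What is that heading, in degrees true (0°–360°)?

Δψ = ln[tan(π/4+φ₂/2)/tan(π/4+φ₁/2)] = +0.1818
Δλ = +0.5274 rad (taken the short way round)
course = atan2(Δλ, Δψ) = 70.98°

71.0°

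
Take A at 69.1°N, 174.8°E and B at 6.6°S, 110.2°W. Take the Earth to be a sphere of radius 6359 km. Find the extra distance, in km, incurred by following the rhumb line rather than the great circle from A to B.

288 km

Great circle: cos σ = sin φ₁ sin φ₂ + cos φ₁ cos φ₂ cos Δλ,  σ = 1.5865 rad → d_gc = 10088.3 km
Rhumb line: Δψ = -1.8059, q = Δφ/Δψ = 0.7316, d_rh = R√(Δφ²+q²Δλ²) = 10376.6 km
Excess = 10376.6 − 10088.3 = 288.3 ≈ 288 km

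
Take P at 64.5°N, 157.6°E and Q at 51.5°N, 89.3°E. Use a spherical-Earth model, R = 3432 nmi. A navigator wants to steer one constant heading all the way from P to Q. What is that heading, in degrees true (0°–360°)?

250.0°

Δψ = ln[tan(π/4+φ₂/2)/tan(π/4+φ₁/2)] = -0.4339
Δλ = -1.1921 rad (taken the short way round)
course = atan2(Δλ, Δψ) = 250.00°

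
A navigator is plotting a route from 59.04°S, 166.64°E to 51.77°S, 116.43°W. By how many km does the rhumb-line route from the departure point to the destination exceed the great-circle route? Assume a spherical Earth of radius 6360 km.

260 km

Great circle: cos σ = sin φ₁ sin φ₂ + cos φ₁ cos φ₂ cos Δλ,  σ = 0.7294 rad → d_gc = 4638.7 km
Rhumb line: Δψ = +0.2243, q = Δφ/Δψ = 0.5658, d_rh = R√(Δφ²+q²Δλ²) = 4898.4 km
Excess = 4898.4 − 4638.7 = 259.7 ≈ 260 km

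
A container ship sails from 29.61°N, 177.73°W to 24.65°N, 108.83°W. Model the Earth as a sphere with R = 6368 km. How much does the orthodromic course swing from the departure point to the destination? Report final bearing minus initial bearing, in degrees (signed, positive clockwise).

Initial bearing θ₁ = atan2(sin Δλ cos φ₂, cos φ₁ sin φ₂ − sin φ₁ cos φ₂ cos Δλ) = 76.67°
Final bearing θ₂ = (initial bearing from the destination back to the start) + 180° = 111.44°
Δθ = θ₂ − θ₁ = +34.8°

+34.8°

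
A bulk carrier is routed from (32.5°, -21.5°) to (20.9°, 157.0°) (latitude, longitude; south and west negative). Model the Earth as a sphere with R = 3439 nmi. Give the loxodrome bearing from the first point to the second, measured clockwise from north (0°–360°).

Meridional parts: M(φ₁)=+0.6004, M(φ₂)=+0.3731 → ΔM = -0.2272;  Δλ = +3.1154 rad
tan C = Δλ / ΔM = -13.7117 → C = 94.17°

94.2°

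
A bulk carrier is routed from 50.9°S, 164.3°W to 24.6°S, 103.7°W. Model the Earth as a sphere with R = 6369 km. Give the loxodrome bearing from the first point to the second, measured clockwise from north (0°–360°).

60.8°

Meridional parts: M(φ₁)=-1.0354, M(φ₂)=-0.4432 → ΔM = +0.5922;  Δλ = +1.0577 rad
tan C = Δλ / ΔM = +1.7861 → C = 60.76°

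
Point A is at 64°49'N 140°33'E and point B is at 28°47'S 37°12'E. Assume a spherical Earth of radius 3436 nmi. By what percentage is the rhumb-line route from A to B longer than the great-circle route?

Great circle: σ = 2.1198 rad → d_gc = Rσ = 7283.7 nmi
Rhumb: Δφ = -1.6336, Δλ = -1.8038, Δψ = -2.0238, q = Δφ/Δψ = 0.8072 → d_rh = R√(Δφ²+q²Δλ²) = 7519.0 nmi
Excess = (7519.0 − 7283.7) / 7283.7 = 235.3 / 7283.7 = 3.23% ≈ 3.2%

3.2%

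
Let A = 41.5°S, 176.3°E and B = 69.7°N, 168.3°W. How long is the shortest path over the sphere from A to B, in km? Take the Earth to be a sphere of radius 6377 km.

12440 km

Haversine: a = sin²(Δφ/2)+cos φ₁ cos φ₂ sin²(Δλ/2) = 0.68548;  σ = 2·atan2(√a,√(1−a))
σ = 111.774° → d = Rσ = 6377·1.95083 = 12440 km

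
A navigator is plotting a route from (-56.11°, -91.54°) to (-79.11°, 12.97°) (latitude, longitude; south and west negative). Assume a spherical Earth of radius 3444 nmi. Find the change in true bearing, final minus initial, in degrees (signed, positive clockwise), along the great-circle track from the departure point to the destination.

At departure: θ₁ = atan2(sin Δλ cos φ₂, cos φ₁ sin φ₂ − sin φ₁ cos φ₂ cos Δλ) = 162.69°
At arrival: θ₂ = atan2(sin Δλ cos φ₁, −cos φ₂ sin φ₁ + sin φ₂ cos φ₁ cos Δλ) = 61.42°
Δθ = θ₂ − θ₁ = -101.3°

-101.3°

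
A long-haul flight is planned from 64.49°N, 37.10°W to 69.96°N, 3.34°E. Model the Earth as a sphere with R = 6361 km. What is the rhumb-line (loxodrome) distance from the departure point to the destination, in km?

1833 km

Δψ = ln[tan(π/4+φ₂/2)/tan(π/4+φ₁/2)] = +0.2478;  Δφ = +0.0955 rad,  Δλ = +0.7058 rad
q = Δφ/Δψ = 0.3853
d = R·√(Δφ² + q²Δλ²) = 6361·0.28821 = 1833 km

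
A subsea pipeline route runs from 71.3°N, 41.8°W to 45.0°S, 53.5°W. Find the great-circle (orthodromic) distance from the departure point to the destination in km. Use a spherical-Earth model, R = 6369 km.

12961 km

Haversine: a = sin²(Δφ/2)+cos φ₁ cos φ₂ sin²(Δλ/2) = 0.72389;  σ = 2·atan2(√a,√(1−a))
σ = 116.601° → d = Rσ = 6369·2.03508 = 12961 km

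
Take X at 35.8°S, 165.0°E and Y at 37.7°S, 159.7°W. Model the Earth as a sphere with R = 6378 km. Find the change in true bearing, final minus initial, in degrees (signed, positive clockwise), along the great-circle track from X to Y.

At departure: θ₁ = atan2(sin Δλ cos φ₂, cos φ₁ sin φ₂ − sin φ₁ cos φ₂ cos Δλ) = 104.50°
At arrival: θ₂ = atan2(sin Δλ cos φ₁, −cos φ₂ sin φ₁ + sin φ₂ cos φ₁ cos Δλ) = 82.94°
Δθ = θ₂ − θ₁ = -21.6°

-21.6°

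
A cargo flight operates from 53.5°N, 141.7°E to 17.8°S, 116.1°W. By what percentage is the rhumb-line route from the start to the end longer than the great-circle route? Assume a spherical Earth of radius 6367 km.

Great circle: σ = 1.9449 rad → d_gc = Rσ = 12383.0 km
Rhumb: Δφ = -1.2444, Δλ = +1.7837, Δψ = -1.4252, q = Δφ/Δψ = 0.8731 → d_rh = R√(Δφ²+q²Δλ²) = 12693.0 km
Excess = (12693.0 − 12383.0) / 12383.0 = 310.0 / 12383.0 = 2.50% ≈ 2.5%

2.5%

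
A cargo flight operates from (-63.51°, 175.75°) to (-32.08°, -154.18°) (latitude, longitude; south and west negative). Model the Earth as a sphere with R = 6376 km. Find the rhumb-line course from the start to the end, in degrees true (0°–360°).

Meridional parts: M(φ₁)=-1.4466, M(φ₂)=-0.5917 → ΔM = +0.8549;  Δλ = +0.5248 rad
tan C = Δλ / ΔM = +0.6139 → C = 31.55°

31.5°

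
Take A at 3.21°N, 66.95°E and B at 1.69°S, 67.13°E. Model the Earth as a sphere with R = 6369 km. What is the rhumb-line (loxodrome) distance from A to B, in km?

Δψ = ln[tan(π/4+φ₂/2)/tan(π/4+φ₁/2)] = -0.0856;  Δφ = -0.0855 rad,  Δλ = +0.0031 rad
q = Δφ/Δψ = 0.9996
d = R·√(Δφ² + q²Δλ²) = 6369·0.08558 = 545 km

545 km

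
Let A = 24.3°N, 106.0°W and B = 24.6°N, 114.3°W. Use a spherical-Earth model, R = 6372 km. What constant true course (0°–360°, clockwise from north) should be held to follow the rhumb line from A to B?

272.3°

Δψ = ln[tan(π/4+φ₂/2)/tan(π/4+φ₁/2)] = +0.0058
Δλ = -0.1449 rad (taken the short way round)
course = atan2(Δλ, Δψ) = 272.27°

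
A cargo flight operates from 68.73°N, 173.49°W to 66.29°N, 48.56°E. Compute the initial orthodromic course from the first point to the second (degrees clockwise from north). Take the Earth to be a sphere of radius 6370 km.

336.2°

θ = atan2( sin Δλ·cos φ₂ ,  cos φ₁ sin φ₂ − sin φ₁ cos φ₂ cos Δλ )
  = atan2(-0.2693, +0.6104) = 336.19°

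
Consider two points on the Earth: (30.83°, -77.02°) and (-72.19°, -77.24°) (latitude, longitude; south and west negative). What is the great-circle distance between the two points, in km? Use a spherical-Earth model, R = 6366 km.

Haversine: a = sin²(Δφ/2)+cos φ₁ cos φ₂ sin²(Δλ/2) = 0.61265;  σ = 2·atan2(√a,√(1−a))
σ = 103.020° → d = Rσ = 6366·1.79804 = 11446 km

11446 km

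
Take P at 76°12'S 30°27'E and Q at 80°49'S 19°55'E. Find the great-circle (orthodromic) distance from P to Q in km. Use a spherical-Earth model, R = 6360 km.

cos σ = sin φ₁ sin φ₂ + cos φ₁ cos φ₂ cos Δλ
      = sin(-76.20°)sin(-80.82°) + cos(-76.20°)cos(-80.82°)cos(-10.53°) = 0.9961
σ = 5.053° → d = Rσ = 6360·0.08819 = 561 km

561 km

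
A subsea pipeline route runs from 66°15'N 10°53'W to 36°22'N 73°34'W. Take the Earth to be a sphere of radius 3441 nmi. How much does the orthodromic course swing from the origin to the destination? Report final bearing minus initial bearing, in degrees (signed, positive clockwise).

At departure: θ₁ = atan2(sin Δλ cos φ₂, cos φ₁ sin φ₂ − sin φ₁ cos φ₂ cos Δλ) = 262.09°
At arrival: θ₂ = atan2(sin Δλ cos φ₁, −cos φ₂ sin φ₁ + sin φ₂ cos φ₁ cos Δλ) = 209.70°
Δθ = θ₂ − θ₁ = -52.4°

-52.4°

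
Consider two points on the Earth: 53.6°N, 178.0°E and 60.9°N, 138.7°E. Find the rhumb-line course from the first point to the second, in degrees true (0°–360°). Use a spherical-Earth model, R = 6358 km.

Δψ = ln[tan(π/4+φ₂/2)/tan(π/4+φ₁/2)] = +0.2365
Δλ = -0.6859 rad (taken the short way round)
course = atan2(Δλ, Δψ) = 289.02°

289.0°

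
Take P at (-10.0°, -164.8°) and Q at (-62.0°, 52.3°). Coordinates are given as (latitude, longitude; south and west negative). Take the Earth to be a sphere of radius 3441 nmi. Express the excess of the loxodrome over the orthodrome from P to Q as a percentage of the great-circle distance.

Great circle: σ = 1.7879 rad → d_gc = Rσ = 6152.3 nmi
Rhumb: Δφ = -0.9076, Δλ = -2.4941, Δψ = -1.2136, q = Δφ/Δψ = 0.7479 → d_rh = R√(Δφ²+q²Δλ²) = 7137.7 nmi
Excess = (7137.7 − 6152.3) / 6152.3 = 985.4 / 6152.3 = 16.02% ≈ 16.0%

16.0%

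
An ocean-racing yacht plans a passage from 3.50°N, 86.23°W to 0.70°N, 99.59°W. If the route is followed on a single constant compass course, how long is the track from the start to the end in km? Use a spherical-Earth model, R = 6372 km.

1517 km

Rhumb course C = atan2(Δλ, Δψ) with Δψ = ln[tan(π/4+φ₂/2)/tan(π/4+φ₁/2)] = -0.0489, Δλ = -0.2332 → C = 258.15°
d = R·|Δφ| / |cos C| = 6372·0.04887 / 0.20528 = 1517 km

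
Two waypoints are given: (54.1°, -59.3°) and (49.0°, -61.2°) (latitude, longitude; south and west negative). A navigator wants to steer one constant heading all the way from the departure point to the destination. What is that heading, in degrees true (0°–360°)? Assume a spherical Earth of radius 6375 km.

193.0°

Δψ = ln[tan(π/4+φ₂/2)/tan(π/4+φ₁/2)] = -0.1433
Δλ = -0.0332 rad (taken the short way round)
course = atan2(Δλ, Δψ) = 193.03°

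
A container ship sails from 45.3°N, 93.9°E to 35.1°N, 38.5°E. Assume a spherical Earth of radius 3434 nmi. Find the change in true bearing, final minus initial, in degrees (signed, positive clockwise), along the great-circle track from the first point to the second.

-37.6°

At departure: θ₁ = atan2(sin Δλ cos φ₂, cos φ₁ sin φ₂ − sin φ₁ cos φ₂ cos Δλ) = 276.29°
At arrival: θ₂ = atan2(sin Δλ cos φ₁, −cos φ₂ sin φ₁ + sin φ₂ cos φ₁ cos Δλ) = 238.71°
Δθ = θ₂ − θ₁ = -37.6°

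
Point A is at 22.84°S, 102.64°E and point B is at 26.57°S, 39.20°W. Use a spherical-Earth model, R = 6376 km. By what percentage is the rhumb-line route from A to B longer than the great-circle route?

Great circle: σ = 2.0652 rad → d_gc = Rσ = 13167.6 km
Rhumb: Δφ = -0.0651, Δλ = -2.4756, Δψ = -0.0717, q = Δφ/Δψ = 0.9082 → d_rh = R√(Δφ²+q²Δλ²) = 14342.0 km
Excess = (14342.0 − 13167.6) / 13167.6 = 1174.4 / 13167.6 = 8.92% ≈ 8.9%

8.9%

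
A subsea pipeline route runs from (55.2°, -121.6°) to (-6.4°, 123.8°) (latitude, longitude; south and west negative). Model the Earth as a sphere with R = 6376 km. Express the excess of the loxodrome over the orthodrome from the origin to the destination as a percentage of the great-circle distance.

Great circle: σ = 1.9046 rad → d_gc = Rσ = 12143.7 km
Rhumb: Δφ = -1.0751, Δλ = -2.0001, Δψ = -1.2723, q = Δφ/Δψ = 0.8450 → d_rh = R√(Δφ²+q²Δλ²) = 12772.2 km
Excess = (12772.2 − 12143.7) / 12143.7 = 628.5 / 12143.7 = 5.18% ≈ 5.2%

5.2%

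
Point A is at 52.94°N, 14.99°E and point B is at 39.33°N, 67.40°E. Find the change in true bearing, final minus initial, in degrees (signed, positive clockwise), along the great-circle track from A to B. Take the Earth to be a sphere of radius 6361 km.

+39.3°

At departure: θ₁ = atan2(sin Δλ cos φ₂, cos φ₁ sin φ₂ − sin φ₁ cos φ₂ cos Δλ) = 89.49°
At arrival: θ₂ = atan2(sin Δλ cos φ₁, −cos φ₂ sin φ₁ + sin φ₂ cos φ₁ cos Δλ) = 128.82°
Δθ = θ₂ − θ₁ = +39.3°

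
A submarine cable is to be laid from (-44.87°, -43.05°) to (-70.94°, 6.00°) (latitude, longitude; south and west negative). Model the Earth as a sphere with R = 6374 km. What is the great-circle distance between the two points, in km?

3901 km

Haversine: a = sin²(Δφ/2)+cos φ₁ cos φ₂ sin²(Δλ/2) = 0.09075;  σ = 2·atan2(√a,√(1−a))
σ = 35.065° → d = Rσ = 6374·0.61199 = 3901 km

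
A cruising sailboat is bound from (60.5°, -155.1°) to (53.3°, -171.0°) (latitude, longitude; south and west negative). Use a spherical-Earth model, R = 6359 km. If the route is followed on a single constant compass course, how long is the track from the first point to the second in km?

Δψ = ln[tan(π/4+φ₂/2)/tan(π/4+φ₁/2)] = -0.2310;  Δφ = -0.1257 rad,  Δλ = -0.2775 rad
q = Δφ/Δψ = 0.5440
d = R·√(Δφ² + q²Δλ²) = 6359·0.19643 = 1249 km

1249 km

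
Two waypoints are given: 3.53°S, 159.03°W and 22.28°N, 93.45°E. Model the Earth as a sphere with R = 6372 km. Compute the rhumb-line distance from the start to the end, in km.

12039 km

Rhumb course C = atan2(Δλ, Δψ) with Δψ = ln[tan(π/4+φ₂/2)/tan(π/4+φ₁/2)] = +0.4607, Δλ = -1.8766 → C = 283.79°
d = R·|Δφ| / |cos C| = 6372·0.45047 / 0.23842 = 12039 km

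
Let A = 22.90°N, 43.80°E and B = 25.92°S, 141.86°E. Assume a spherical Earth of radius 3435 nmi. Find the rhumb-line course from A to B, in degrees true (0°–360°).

117.2°

Meridional parts: M(φ₁)=+0.4108, M(φ₂)=-0.4687 → ΔM = -0.8794;  Δλ = +1.7115 rad
tan C = Δλ / ΔM = -1.9461 → C = 117.20°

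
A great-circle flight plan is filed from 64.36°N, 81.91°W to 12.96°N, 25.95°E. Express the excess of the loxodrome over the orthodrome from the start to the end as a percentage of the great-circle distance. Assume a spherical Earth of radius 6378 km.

Great circle: σ = 1.4979 rad → d_gc = Rσ = 9553.4 km
Rhumb: Δφ = -0.8971, Δλ = +1.8825, Δψ = -1.2522, q = Δφ/Δψ = 0.7164 → d_rh = R√(Δφ²+q²Δλ²) = 10331.0 km
Excess = (10331.0 − 9553.4) / 9553.4 = 777.6 / 9553.4 = 8.14% ≈ 8.1%

8.1%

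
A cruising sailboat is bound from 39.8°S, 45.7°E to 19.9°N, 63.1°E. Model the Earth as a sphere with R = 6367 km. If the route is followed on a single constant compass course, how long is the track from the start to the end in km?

6877 km

Δψ = ln[tan(π/4+φ₂/2)/tan(π/4+φ₁/2)] = +1.1129;  Δφ = +1.0420 rad,  Δλ = +0.3037 rad
q = Δφ/Δψ = 0.9363
d = R·√(Δφ² + q²Δλ²) = 6367·1.08006 = 6877 km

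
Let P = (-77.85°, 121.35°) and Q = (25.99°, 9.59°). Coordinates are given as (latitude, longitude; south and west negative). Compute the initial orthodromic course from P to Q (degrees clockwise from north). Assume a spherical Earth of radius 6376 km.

N = sin Δλ·cos φ₂ = -0.8348;  D = cos φ₁ sin φ₂ − sin φ₁ cos φ₂ cos Δλ = -0.2335
initial course = atan2(N, D) = 254.37°

254.4°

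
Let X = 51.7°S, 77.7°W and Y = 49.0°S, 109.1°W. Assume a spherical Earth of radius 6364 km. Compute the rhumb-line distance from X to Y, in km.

Rhumb course C = atan2(Δλ, Δψ) with Δψ = ln[tan(π/4+φ₂/2)/tan(π/4+φ₁/2)] = +0.0739, Δλ = -0.5480 → C = 277.68°
d = R·|Δφ| / |cos C| = 6364·0.04712 / 0.13360 = 2245 km

2245 km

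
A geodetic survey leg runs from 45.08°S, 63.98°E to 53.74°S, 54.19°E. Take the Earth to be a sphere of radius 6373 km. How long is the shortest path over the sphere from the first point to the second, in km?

1193 km

Haversine: a = sin²(Δφ/2)+cos φ₁ cos φ₂ sin²(Δλ/2) = 0.00874;  σ = 2·atan2(√a,√(1−a))
σ = 10.729° → d = Rσ = 6373·0.18726 = 1193 km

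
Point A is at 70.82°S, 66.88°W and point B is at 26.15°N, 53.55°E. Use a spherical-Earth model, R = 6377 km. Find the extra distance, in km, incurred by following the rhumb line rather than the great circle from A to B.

Great circle: cos σ = sin φ₁ sin φ₂ + cos φ₁ cos φ₂ cos Δλ,  σ = 2.1720 rad → d_gc = 13850.8 km
Rhumb line: Δψ = +2.2512, q = Δφ/Δψ = 0.7518, d_rh = R√(Δφ²+q²Δλ²) = 14765.7 km
Excess = 14765.7 − 13850.8 = 914.9 ≈ 915 km

915 km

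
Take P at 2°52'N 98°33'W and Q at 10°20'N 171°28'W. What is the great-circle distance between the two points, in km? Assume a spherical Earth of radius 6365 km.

8075 km

cos σ = sin φ₁ sin φ₂ + cos φ₁ cos φ₂ cos Δλ
      = sin(2.87°)sin(10.33°) + cos(2.87°)cos(10.33°)cos(-72.92°) = 0.2976
σ = 72.686° → d = Rσ = 6365·1.26861 = 8075 km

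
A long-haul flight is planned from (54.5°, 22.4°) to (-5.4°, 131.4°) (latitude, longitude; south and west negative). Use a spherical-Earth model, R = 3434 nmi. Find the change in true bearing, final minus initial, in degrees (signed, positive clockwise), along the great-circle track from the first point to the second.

At departure: θ₁ = atan2(sin Δλ cos φ₂, cos φ₁ sin φ₂ − sin φ₁ cos φ₂ cos Δλ) = 77.47°
At arrival: θ₂ = atan2(sin Δλ cos φ₁, −cos φ₂ sin φ₁ + sin φ₂ cos φ₁ cos Δλ) = 145.29°
Δθ = θ₂ − θ₁ = +67.8°

+67.8°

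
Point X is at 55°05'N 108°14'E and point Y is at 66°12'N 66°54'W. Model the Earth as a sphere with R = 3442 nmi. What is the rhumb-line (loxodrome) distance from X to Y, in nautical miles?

Rhumb course C = atan2(Δλ, Δψ) with Δψ = ln[tan(π/4+φ₂/2)/tan(π/4+φ₁/2)] = +0.4004, Δλ = -3.0567 → C = 277.46°
d = R·|Δφ| / |cos C| = 3442·0.19402 / 0.12988 = 5142 nmi

5142 nmi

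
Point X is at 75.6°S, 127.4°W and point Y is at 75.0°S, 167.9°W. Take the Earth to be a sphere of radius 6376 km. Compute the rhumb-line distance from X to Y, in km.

1145 km

Rhumb course C = atan2(Δλ, Δψ) with Δψ = ln[tan(π/4+φ₂/2)/tan(π/4+φ₁/2)] = +0.0413, Δλ = -0.7069 → C = 273.34°
d = R·|Δφ| / |cos C| = 6376·0.01047 / 0.05829 = 1145 km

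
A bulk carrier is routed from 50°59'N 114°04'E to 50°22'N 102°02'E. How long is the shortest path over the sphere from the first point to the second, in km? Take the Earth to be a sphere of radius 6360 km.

Haversine: a = sin²(Δφ/2)+cos φ₁ cos φ₂ sin²(Δλ/2) = 0.00444;  σ = 2·atan2(√a,√(1−a))
σ = 7.642° → d = Rσ = 6360·0.13338 = 848 km

848 km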